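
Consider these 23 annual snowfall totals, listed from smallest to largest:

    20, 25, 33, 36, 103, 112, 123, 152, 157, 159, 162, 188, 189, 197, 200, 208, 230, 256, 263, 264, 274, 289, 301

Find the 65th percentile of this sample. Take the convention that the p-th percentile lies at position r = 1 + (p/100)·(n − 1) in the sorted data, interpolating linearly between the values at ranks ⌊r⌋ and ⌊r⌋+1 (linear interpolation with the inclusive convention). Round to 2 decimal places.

202.40

n = 23.
r = 1 + (65/100)·(23 − 1) = 1 + 14.3 = 15.3.
Rank 15 is 200 and rank 16 is 208.
Interpolate: 200 + 0.3·(208 − 200) = 200 + 0.3·8 = 202.4.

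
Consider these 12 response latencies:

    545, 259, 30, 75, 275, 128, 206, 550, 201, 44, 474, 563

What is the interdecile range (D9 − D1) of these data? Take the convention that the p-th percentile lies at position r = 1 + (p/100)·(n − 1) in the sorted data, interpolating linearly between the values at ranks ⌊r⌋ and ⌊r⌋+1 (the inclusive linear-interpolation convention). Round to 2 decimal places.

Sorted: 30, 44, 75, 128, 201, 206, 259, 275, 474, 545, 550, 563.
n = 12.
P10: r = 2.1; ranks 2–3 are 44, 75; interpolating gives 47.1.
P90: r = 10.9; ranks 10–11 are 545, 550; interpolating gives 549.5.
Difference: 549.5 − 47.1 = 502.4.

502.40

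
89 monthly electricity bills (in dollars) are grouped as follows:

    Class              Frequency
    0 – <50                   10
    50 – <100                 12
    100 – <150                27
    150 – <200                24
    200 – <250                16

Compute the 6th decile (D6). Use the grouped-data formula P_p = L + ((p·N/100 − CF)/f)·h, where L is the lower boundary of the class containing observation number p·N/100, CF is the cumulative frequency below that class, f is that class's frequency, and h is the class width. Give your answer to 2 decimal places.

N = 89; target position k = 60/100 · 89 = 53.4.
Cumulative frequencies: 10, 22, 49, 73, 89.
Observation 53.4 falls in the class 150 – <200.
L = 150, CF = 49, f = 24, h = 50.
P60 = 150 + ((53.4 − 49)/24)·50 = 150 + 9.16667 = 159.167.

159.17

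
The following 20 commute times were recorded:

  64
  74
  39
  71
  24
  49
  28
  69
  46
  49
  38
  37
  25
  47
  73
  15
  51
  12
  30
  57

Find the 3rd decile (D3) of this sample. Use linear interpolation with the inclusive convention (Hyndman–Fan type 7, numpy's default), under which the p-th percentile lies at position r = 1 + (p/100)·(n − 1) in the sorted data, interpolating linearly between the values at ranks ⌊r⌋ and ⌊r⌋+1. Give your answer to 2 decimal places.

Sorted: 12, 15, 24, 25, 28, 30, 37, 38, 39, 46, 47, 49, 49, 51, 57, 64, 69, 71, 73, 74.
n = 20.
r = 1 + (30/100)·(20 − 1) = 1 + 5.7 = 6.7.
Rank 6 is 30 and rank 7 is 37.
Interpolate: 30 + 0.7·(37 − 30) = 30 + 0.7·7 = 34.9.

34.90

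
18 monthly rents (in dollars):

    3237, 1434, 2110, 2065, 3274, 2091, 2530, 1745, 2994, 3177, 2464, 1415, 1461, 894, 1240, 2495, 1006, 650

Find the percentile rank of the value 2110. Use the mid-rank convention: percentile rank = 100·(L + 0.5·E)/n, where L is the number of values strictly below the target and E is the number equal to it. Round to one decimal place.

Sorted: 650, 894, 1006, 1240, 1415, 1434, 1461, 1745, 2065, 2091, 2110, 2464, 2495, 2530, 2994, 3177, 3237, 3274.
Count below 2110: L = 10; count equal: E = 1; n = 18.
Percentile rank = 100·(10 + 0.5·1)/18 = 100·10.5/18 = 58.33.

58.3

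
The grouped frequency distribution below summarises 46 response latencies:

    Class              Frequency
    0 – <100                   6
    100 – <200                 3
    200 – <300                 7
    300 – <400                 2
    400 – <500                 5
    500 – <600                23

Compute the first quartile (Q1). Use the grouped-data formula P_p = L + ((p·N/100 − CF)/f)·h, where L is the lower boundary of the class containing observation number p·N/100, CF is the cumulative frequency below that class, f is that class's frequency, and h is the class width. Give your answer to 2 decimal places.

235.71

N = 46; target position k = 25/100 · 46 = 11.5.
Cumulative frequencies: 6, 9, 16, 18, 23, 46.
Observation 11.5 falls in the class 200 – <300.
L = 200, CF = 9, f = 7, h = 100.
P25 = 200 + ((11.5 − 9)/7)·100 = 200 + 35.7143 = 235.714.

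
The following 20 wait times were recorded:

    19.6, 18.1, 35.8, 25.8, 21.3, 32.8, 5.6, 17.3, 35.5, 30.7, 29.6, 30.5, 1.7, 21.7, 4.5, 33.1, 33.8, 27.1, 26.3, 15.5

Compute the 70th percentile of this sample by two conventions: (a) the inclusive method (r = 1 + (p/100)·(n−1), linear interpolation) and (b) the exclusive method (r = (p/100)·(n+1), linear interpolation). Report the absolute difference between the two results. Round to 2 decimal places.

0.08

Sorted: 1.7, 4.5, 5.6, 15.5, 17.3, 18.1, 19.6, 21.3, 21.7, 25.8, 26.3, 27.1, 29.6, 30.5, 30.7, 32.8, 33.1, 33.8, 35.5, 35.8.
n = 20.
(a) r = 14.3; between ranks 14 (30.5) and 15 (30.7): 30.56.
(b) r = 14.7; between ranks 14 (30.5) and 15 (30.7): 30.64.
|30.56 − 30.64| = 0.08.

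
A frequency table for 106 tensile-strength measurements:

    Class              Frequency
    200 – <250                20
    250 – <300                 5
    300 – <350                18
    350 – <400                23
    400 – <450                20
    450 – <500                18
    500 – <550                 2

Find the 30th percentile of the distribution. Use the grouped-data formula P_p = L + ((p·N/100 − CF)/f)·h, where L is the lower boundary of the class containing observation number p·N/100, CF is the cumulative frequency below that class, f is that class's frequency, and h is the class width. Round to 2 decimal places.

318.89

N = 106; target position k = 30/100 · 106 = 31.8.
Cumulative frequencies: 20, 25, 43, 66, 86, 104, 106.
Observation 31.8 falls in the class 300 – <350.
L = 300, CF = 25, f = 18, h = 50.
P30 = 300 + ((31.8 − 25)/18)·50 = 300 + 18.8889 = 318.889.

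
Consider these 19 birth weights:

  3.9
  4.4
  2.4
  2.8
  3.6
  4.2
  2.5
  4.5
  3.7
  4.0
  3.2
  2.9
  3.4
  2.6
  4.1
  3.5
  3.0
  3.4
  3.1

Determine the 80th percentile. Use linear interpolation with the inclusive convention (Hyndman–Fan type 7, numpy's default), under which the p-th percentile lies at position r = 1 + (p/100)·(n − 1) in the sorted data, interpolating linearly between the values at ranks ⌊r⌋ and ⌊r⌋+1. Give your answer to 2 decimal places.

Sorted: 2.4, 2.5, 2.6, 2.8, 2.9, 3.0, 3.1, 3.2, 3.4, 3.4, 3.5, 3.6, 3.7, 3.9, 4.0, 4.1, 4.2, 4.4, 4.5.
n = 19.
r = 1 + (80/100)·(19 − 1) = 1 + 14.4 = 15.4.
Rank 15 is 4.0 and rank 16 is 4.1.
Interpolate: 4.0 + 0.4·(4.1 − 4.0) = 4.0 + 0.4·0.1 = 4.04.

4.04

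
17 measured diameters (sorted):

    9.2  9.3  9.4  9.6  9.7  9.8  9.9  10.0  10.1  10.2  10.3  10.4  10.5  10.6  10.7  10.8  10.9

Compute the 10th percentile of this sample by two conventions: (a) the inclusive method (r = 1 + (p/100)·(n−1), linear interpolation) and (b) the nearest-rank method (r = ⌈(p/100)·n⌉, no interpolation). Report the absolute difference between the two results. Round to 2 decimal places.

n = 17.
(a) r = 2.6; between ranks 2 (9.3) and 3 (9.4): 9.36.
(b) the nearest-rank method: rank 2 → 9.3.
|9.36 − 9.3| = 0.06.

0.06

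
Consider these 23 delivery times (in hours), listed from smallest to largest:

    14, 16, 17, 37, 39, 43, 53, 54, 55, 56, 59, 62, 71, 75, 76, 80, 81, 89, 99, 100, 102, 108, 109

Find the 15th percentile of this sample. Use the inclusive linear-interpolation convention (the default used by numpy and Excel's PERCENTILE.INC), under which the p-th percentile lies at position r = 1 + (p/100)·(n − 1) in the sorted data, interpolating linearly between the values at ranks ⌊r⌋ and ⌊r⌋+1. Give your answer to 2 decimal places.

37.60

n = 23.
r = 1 + (15/100)·(23 − 1) = 1 + 3.3 = 4.3.
Rank 4 is 37 and rank 5 is 39.
Interpolate: 37 + 0.3·(39 − 37) = 37 + 0.3·2 = 37.6.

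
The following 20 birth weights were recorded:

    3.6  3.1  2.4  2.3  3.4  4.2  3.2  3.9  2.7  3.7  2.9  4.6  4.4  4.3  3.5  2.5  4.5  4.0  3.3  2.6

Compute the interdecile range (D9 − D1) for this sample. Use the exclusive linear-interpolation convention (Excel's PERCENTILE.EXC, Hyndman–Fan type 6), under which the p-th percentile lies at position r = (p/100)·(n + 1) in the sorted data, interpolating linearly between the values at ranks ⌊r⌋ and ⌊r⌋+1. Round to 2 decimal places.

Sorted: 2.3, 2.4, 2.5, 2.6, 2.7, 2.9, 3.1, 3.2, 3.3, 3.4, 3.5, 3.6, 3.7, 3.9, 4.0, 4.2, 4.3, 4.4, 4.5, 4.6.
n = 20.
P10: r = 2.1; ranks 2–3 are 2.4, 2.5; interpolating gives 2.41.
P90: r = 18.9; ranks 18–19 are 4.4, 4.5; interpolating gives 4.49.
Difference: 4.49 − 2.41 = 2.08.

2.08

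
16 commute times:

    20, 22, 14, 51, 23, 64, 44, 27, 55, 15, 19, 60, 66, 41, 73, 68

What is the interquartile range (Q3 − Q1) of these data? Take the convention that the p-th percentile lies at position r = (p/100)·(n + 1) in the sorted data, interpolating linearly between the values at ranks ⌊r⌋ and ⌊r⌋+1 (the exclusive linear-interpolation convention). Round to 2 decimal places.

Sorted: 14, 15, 19, 20, 22, 23, 27, 41, 44, 51, 55, 60, 64, 66, 68, 73.
n = 16.
P25: r = 4.25; ranks 4–5 are 20, 22; interpolating gives 20.5.
P75: r = 12.75; ranks 12–13 are 60, 64; interpolating gives 63.
Difference: 63 − 20.5 = 42.5.

42.50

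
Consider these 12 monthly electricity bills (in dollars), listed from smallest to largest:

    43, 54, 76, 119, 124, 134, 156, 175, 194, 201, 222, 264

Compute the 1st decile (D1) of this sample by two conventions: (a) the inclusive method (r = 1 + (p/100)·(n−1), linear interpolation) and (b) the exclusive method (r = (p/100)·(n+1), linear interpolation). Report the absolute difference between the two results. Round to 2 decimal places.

n = 12.
(a) r = 2.1; between ranks 2 (54) and 3 (76): 56.2.
(b) r = 1.3; between ranks 1 (43) and 2 (54): 46.3.
|56.2 − 46.3| = 9.9.

9.90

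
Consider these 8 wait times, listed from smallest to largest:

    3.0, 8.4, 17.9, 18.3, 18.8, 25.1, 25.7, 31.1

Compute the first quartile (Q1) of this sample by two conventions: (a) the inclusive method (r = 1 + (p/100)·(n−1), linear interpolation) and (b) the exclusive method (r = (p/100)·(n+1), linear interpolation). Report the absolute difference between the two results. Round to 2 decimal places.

4.75

n = 8.
(a) r = 2.75; between ranks 2 (8.4) and 3 (17.9): 15.525.
(b) r = 2.25; between ranks 2 (8.4) and 3 (17.9): 10.775.
|15.525 − 10.775| = 4.75.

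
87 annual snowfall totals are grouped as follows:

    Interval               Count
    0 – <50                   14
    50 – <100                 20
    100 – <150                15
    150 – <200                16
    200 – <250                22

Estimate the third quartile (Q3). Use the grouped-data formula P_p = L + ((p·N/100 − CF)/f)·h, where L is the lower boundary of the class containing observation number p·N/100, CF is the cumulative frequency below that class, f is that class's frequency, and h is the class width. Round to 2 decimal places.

200.57

N = 87; target position k = 75/100 · 87 = 65.25.
Cumulative frequencies: 14, 34, 49, 65, 87.
Observation 65.25 falls in the class 200 – <250.
L = 200, CF = 65, f = 22, h = 50.
P75 = 200 + ((65.25 − 65)/22)·50 = 200 + 0.568182 = 200.568.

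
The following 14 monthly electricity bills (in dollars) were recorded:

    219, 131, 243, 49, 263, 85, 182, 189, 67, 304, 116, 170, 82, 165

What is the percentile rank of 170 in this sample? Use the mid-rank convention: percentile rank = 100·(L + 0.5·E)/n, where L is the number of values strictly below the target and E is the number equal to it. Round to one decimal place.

Sorted: 49, 67, 82, 85, 116, 131, 165, 170, 182, 189, 219, 243, 263, 304.
Count below 170: L = 7; count equal: E = 1; n = 14.
Percentile rank = 100·(7 + 0.5·1)/14 = 100·7.5/14 = 53.57.

53.6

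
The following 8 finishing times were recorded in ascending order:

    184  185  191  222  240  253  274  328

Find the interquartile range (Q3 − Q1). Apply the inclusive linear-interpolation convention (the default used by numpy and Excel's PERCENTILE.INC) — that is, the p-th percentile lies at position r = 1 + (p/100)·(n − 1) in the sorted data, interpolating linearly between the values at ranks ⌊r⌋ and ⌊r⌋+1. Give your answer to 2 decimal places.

68.75

n = 8.
P25: r = 2.75; ranks 2–3 are 185, 191; interpolating gives 189.5.
P75: r = 6.25; ranks 6–7 are 253, 274; interpolating gives 258.25.
Difference: 258.25 − 189.5 = 68.75.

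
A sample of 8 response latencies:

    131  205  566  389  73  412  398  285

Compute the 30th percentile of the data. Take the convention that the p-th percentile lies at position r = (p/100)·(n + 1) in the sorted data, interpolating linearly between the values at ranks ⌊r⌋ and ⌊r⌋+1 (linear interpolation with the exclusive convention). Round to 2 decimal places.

Sorted: 73, 131, 205, 285, 389, 398, 412, 566.
n = 8.
r = (30/100)·(8 + 1) = 2.7.
Rank 2 is 131 and rank 3 is 205.
Interpolate: 131 + 0.7·(205 − 131) = 131 + 0.7·74 = 182.8.

182.80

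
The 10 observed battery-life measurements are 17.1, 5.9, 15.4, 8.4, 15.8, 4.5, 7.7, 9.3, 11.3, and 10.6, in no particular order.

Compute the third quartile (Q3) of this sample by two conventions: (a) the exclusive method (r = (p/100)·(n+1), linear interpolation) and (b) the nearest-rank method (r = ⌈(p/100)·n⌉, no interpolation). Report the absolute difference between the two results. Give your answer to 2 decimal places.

0.10

Sorted: 4.5, 5.9, 7.7, 8.4, 9.3, 10.6, 11.3, 15.4, 15.8, 17.1.
n = 10.
(a) r = 8.25; between ranks 8 (15.4) and 9 (15.8): 15.5.
(b) the nearest-rank method: rank 8 → 15.4.
|15.5 − 15.4| = 0.1.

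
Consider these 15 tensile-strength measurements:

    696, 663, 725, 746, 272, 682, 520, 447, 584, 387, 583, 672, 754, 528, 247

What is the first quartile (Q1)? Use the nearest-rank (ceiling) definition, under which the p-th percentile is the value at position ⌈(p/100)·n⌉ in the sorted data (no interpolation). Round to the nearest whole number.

447

Sorted: 247, 272, 387, 447, 520, 528, 583, 584, 663, 672, 682, 696, 725, 746, 754.
n = 15.
Position = ⌈25/100 · 15⌉ = ⌈3.75⌉ = 4.
The value at rank 4 is 447.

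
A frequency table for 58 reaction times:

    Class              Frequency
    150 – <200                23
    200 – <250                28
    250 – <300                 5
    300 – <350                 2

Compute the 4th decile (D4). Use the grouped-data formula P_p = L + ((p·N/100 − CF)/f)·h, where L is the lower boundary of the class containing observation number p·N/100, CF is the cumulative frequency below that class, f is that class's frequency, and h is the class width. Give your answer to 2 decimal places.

200.36

N = 58; target position k = 40/100 · 58 = 23.2.
Cumulative frequencies: 23, 51, 56, 58.
Observation 23.2 falls in the class 200 – <250.
L = 200, CF = 23, f = 28, h = 50.
P40 = 200 + ((23.2 − 23)/28)·50 = 200 + 0.357143 = 200.357.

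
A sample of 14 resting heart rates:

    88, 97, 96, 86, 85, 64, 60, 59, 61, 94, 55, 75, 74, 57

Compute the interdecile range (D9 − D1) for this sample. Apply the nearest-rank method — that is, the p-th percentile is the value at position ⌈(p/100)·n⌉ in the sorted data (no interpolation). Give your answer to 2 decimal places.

39.00

Sorted: 55, 57, 59, 60, 61, 64, 74, 75, 85, 86, 88, 94, 96, 97.
n = 14.
P10: rank ⌈10/100·14⌉ = 2 → 57.
P90: rank ⌈90/100·14⌉ = 13 → 96.
Difference: 96 − 57 = 39.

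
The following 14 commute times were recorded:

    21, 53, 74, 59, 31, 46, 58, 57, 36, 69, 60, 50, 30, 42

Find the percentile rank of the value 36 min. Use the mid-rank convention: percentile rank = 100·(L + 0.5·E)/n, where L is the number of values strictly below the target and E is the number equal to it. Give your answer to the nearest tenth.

25.0

Sorted: 21, 30, 31, 36, 42, 46, 50, 53, 57, 58, 59, 60, 69, 74.
Count below 36: L = 3; count equal: E = 1; n = 14.
Percentile rank = 100·(3 + 0.5·1)/14 = 100·3.5/14 = 25.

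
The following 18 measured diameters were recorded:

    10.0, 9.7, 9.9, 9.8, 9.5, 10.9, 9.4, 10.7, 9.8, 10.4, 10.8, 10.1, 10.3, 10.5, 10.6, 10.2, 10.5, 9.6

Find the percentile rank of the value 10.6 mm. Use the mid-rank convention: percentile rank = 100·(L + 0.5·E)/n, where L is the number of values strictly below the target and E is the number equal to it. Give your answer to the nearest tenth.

Sorted: 9.4, 9.5, 9.6, 9.7, 9.8, 9.8, 9.9, 10.0, 10.1, 10.2, 10.3, 10.4, 10.5, 10.5, 10.6, 10.7, 10.8, 10.9.
Count below 10.6: L = 14; count equal: E = 1; n = 18.
Percentile rank = 100·(14 + 0.5·1)/18 = 100·14.5/18 = 80.56.

80.6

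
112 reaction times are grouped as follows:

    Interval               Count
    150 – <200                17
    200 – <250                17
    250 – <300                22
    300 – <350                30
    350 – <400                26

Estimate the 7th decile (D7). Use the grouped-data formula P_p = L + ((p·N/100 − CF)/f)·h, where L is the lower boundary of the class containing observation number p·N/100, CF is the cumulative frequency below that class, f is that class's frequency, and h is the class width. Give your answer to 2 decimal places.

337.33

N = 112; target position k = 70/100 · 112 = 78.4.
Cumulative frequencies: 17, 34, 56, 86, 112.
Observation 78.4 falls in the class 300 – <350.
L = 300, CF = 56, f = 30, h = 50.
P70 = 300 + ((78.4 − 56)/30)·50 = 300 + 37.3333 = 337.333.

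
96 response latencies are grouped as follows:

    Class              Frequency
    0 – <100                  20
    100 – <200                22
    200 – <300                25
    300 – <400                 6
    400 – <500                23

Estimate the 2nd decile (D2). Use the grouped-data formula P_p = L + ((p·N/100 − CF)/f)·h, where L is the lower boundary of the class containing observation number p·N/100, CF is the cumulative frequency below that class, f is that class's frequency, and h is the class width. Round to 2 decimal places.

N = 96; target position k = 20/100 · 96 = 19.2.
Cumulative frequencies: 20, 42, 67, 73, 96.
Observation 19.2 falls in the class 0 – <100.
L = 0, CF = 0, f = 20, h = 100.
P20 = 0 + ((19.2 − 0)/20)·100 = 0 + 96 = 96.

96.00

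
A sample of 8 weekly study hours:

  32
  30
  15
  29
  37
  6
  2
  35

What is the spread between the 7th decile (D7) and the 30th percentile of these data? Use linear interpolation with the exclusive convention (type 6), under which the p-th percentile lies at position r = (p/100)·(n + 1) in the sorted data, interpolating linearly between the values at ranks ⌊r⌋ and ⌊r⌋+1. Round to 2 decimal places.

20.60

Sorted: 2, 6, 15, 29, 30, 32, 35, 37.
n = 8.
P30: r = 2.7; ranks 2–3 are 6, 15; interpolating gives 12.3.
P70: r = 6.3; ranks 6–7 are 32, 35; interpolating gives 32.9.
Difference: 32.9 − 12.3 = 20.6.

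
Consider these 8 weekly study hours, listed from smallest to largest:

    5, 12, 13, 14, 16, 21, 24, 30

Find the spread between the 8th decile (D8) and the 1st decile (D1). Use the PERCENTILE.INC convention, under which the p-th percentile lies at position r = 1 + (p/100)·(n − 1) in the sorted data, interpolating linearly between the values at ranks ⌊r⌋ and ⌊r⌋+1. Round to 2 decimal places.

12.90

n = 8.
P10: r = 1.7; ranks 1–2 are 5, 12; interpolating gives 9.9.
P80: r = 6.6; ranks 6–7 are 21, 24; interpolating gives 22.8.
Difference: 22.8 − 9.9 = 12.9.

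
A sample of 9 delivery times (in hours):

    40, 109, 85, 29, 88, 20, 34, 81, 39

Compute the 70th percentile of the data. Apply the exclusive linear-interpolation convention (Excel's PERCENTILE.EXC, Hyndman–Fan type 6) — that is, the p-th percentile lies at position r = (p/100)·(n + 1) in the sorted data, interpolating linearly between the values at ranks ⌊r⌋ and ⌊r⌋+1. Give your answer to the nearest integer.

Sorted: 20, 29, 34, 39, 40, 81, 85, 88, 109.
n = 9.
r = (70/100)·(9 + 1) = 7.
r is an integer, so P70 is the value at rank 7: 85.

85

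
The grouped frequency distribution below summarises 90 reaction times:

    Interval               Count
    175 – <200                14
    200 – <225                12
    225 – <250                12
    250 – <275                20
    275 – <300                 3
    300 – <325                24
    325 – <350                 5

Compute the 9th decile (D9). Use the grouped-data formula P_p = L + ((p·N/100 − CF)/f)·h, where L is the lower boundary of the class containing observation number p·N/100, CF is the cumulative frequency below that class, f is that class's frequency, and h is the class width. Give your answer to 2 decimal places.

N = 90; target position k = 90/100 · 90 = 81.
Cumulative frequencies: 14, 26, 38, 58, 61, 85, 90.
Observation 81 falls in the class 300 – <325.
L = 300, CF = 61, f = 24, h = 25.
P90 = 300 + ((81 − 61)/24)·25 = 300 + 20.8333 = 320.833.

320.83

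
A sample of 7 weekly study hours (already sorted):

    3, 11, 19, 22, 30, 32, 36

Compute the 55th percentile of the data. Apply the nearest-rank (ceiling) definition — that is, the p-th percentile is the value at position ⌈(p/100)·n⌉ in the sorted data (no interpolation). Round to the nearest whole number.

22

n = 7.
Position = ⌈55/100 · 7⌉ = ⌈3.85⌉ = 4.
The value at rank 4 is 22.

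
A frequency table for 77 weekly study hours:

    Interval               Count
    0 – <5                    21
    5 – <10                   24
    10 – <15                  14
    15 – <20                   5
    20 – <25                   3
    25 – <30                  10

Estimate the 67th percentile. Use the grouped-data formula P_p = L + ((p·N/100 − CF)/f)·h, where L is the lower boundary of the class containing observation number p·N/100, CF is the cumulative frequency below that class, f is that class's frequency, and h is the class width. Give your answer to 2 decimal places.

12.35

N = 77; target position k = 67/100 · 77 = 51.59.
Cumulative frequencies: 21, 45, 59, 64, 67, 77.
Observation 51.59 falls in the class 10 – <15.
L = 10, CF = 45, f = 14, h = 5.
P67 = 10 + ((51.59 − 45)/14)·5 = 10 + 2.35357 = 12.3536.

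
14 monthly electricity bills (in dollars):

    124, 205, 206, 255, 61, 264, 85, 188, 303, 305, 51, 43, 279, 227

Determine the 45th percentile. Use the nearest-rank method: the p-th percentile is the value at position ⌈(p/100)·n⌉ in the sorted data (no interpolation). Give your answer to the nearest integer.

Sorted: 43, 51, 61, 85, 124, 188, 205, 206, 227, 255, 264, 279, 303, 305.
n = 14.
Position = ⌈45/100 · 14⌉ = ⌈6.3⌉ = 7.
The value at rank 7 is 205.

205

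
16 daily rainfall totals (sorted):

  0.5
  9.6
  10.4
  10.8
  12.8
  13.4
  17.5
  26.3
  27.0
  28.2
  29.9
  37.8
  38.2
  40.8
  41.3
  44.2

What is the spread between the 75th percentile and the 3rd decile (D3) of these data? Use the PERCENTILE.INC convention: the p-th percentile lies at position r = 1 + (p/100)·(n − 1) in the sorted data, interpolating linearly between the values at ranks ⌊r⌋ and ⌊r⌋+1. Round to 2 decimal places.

24.80

n = 16.
P30: r = 5.5; ranks 5–6 are 12.8, 13.4; interpolating gives 13.1.
P75: r = 12.25; ranks 12–13 are 37.8, 38.2; interpolating gives 37.9.
Difference: 37.9 − 13.1 = 24.8.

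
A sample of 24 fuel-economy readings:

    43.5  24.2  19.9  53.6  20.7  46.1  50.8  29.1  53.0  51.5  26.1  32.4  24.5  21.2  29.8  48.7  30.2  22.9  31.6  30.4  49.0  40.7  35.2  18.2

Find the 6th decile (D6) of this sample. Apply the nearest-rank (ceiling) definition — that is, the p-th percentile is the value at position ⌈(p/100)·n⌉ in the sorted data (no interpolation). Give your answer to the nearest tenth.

35.2

Sorted: 18.2, 19.9, 20.7, 21.2, 22.9, 24.2, 24.5, 26.1, 29.1, 29.8, 30.2, 30.4, 31.6, 32.4, 35.2, 40.7, 43.5, 46.1, 48.7, 49.0, 50.8, 51.5, 53.0, 53.6.
n = 24.
Position = ⌈60/100 · 24⌉ = ⌈14.4⌉ = 15.
The value at rank 15 is 35.2.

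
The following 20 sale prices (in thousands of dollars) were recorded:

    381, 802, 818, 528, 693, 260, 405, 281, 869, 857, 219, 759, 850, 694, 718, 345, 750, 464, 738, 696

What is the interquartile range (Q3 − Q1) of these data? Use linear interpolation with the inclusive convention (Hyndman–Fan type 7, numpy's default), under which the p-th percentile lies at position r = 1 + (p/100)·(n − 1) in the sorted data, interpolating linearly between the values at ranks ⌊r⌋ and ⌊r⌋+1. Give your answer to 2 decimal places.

Sorted: 219, 260, 281, 345, 381, 405, 464, 528, 693, 694, 696, 718, 738, 750, 759, 802, 818, 850, 857, 869.
n = 20.
P25: r = 5.75; ranks 5–6 are 381, 405; interpolating gives 399.
P75: r = 15.25; ranks 15–16 are 759, 802; interpolating gives 769.75.
Difference: 769.75 − 399 = 370.75.

370.75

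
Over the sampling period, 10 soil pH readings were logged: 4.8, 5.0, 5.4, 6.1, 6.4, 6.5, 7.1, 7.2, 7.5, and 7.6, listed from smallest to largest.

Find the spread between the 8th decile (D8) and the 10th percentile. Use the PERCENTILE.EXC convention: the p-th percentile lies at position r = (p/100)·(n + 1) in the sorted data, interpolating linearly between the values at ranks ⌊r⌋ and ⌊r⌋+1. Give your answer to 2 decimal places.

n = 10.
P10: r = 1.1; ranks 1–2 are 4.8, 5.0; interpolating gives 4.82.
P80: r = 8.8; ranks 8–9 are 7.2, 7.5; interpolating gives 7.44.
Difference: 7.44 − 4.82 = 2.62.

2.62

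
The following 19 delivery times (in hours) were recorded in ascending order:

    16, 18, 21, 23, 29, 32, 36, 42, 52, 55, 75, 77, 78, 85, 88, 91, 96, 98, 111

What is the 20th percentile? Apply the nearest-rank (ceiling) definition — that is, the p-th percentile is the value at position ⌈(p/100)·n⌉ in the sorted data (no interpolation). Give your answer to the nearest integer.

23

n = 19.
Position = ⌈20/100 · 19⌉ = ⌈3.8⌉ = 4.
The value at rank 4 is 23.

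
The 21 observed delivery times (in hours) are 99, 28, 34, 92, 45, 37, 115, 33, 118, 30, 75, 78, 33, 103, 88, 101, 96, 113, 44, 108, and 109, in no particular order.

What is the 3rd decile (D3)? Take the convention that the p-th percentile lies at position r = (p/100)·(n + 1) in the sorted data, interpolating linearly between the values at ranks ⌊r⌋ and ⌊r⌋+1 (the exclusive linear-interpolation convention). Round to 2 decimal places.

Sorted: 28, 30, 33, 33, 34, 37, 44, 45, 75, 78, 88, 92, 96, 99, 101, 103, 108, 109, 113, 115, 118.
n = 21.
r = (30/100)·(21 + 1) = 6.6.
Rank 6 is 37 and rank 7 is 44.
Interpolate: 37 + 0.6·(44 − 37) = 37 + 0.6·7 = 41.2.

41.20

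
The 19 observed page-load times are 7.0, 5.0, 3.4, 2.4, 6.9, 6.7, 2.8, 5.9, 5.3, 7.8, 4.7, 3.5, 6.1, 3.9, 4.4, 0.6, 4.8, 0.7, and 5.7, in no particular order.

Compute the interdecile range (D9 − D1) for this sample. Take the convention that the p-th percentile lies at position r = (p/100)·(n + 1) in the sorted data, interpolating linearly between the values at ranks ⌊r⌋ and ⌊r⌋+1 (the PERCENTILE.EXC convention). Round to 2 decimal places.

Sorted: 0.6, 0.7, 2.4, 2.8, 3.4, 3.5, 3.9, 4.4, 4.7, 4.8, 5.0, 5.3, 5.7, 5.9, 6.1, 6.7, 6.9, 7.0, 7.8.
n = 19.
P10: r = 2 (integer) → 0.7.
P90: r = 18 (integer) → 7.
Difference: 7 − 0.7 = 6.3.

6.30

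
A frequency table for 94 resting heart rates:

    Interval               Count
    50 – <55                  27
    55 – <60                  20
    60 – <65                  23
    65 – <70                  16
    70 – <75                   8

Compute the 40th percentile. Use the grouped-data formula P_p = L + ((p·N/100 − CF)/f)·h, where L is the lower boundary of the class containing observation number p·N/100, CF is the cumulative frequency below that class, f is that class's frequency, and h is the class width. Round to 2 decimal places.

57.65

N = 94; target position k = 40/100 · 94 = 37.6.
Cumulative frequencies: 27, 47, 70, 86, 94.
Observation 37.6 falls in the class 55 – <60.
L = 55, CF = 27, f = 20, h = 5.
P40 = 55 + ((37.6 − 27)/20)·5 = 55 + 2.65 = 57.65.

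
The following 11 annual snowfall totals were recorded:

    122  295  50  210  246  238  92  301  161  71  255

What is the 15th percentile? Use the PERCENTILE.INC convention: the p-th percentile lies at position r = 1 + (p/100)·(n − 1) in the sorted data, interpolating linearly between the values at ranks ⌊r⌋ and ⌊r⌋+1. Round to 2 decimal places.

81.50

Sorted: 50, 71, 92, 122, 161, 210, 238, 246, 255, 295, 301.
n = 11.
r = 1 + (15/100)·(11 − 1) = 1 + 1.5 = 2.5.
Rank 2 is 71 and rank 3 is 92.
Interpolate: 71 + 0.5·(92 − 71) = 71 + 0.5·21 = 81.5.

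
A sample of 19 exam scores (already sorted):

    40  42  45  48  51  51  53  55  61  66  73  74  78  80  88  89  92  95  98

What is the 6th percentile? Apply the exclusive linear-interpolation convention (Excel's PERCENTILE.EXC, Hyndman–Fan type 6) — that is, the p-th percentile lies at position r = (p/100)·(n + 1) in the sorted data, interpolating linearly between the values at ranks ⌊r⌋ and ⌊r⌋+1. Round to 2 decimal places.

n = 19.
r = (6/100)·(19 + 1) = 1.2.
Rank 1 is 40 and rank 2 is 42.
Interpolate: 40 + 0.2·(42 − 40) = 40 + 0.2·2 = 40.4.

40.40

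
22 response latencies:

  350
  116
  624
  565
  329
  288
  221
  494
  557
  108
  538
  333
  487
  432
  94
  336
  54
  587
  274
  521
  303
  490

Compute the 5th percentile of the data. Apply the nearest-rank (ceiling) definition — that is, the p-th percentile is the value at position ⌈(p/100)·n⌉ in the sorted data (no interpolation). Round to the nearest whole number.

Sorted: 54, 94, 108, 116, 221, 274, 288, 303, 329, 333, 336, 350, 432, 487, 490, 494, 521, 538, 557, 565, 587, 624.
n = 22.
Position = ⌈5/100 · 22⌉ = ⌈1.1⌉ = 2.
The value at rank 2 is 94.

94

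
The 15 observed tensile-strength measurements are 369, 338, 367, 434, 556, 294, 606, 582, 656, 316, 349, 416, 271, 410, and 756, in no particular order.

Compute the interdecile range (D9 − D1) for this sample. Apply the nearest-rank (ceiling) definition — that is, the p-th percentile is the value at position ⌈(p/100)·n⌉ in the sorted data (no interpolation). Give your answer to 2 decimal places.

Sorted: 271, 294, 316, 338, 349, 367, 369, 410, 416, 434, 556, 582, 606, 656, 756.
n = 15.
P10: rank ⌈10/100·15⌉ = 2 → 294.
P90: rank ⌈90/100·15⌉ = 14 → 656.
Difference: 656 − 294 = 362.

362.00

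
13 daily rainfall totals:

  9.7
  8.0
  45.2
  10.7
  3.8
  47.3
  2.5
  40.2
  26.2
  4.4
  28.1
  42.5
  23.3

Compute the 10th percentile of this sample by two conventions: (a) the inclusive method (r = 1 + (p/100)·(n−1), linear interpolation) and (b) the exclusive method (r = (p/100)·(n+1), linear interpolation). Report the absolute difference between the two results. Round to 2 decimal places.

0.90

Sorted: 2.5, 3.8, 4.4, 8.0, 9.7, 10.7, 23.3, 26.2, 28.1, 40.2, 42.5, 45.2, 47.3.
n = 13.
(a) r = 2.2; between ranks 2 (3.8) and 3 (4.4): 3.92.
(b) r = 1.4; between ranks 1 (2.5) and 2 (3.8): 3.02.
|3.92 − 3.02| = 0.9.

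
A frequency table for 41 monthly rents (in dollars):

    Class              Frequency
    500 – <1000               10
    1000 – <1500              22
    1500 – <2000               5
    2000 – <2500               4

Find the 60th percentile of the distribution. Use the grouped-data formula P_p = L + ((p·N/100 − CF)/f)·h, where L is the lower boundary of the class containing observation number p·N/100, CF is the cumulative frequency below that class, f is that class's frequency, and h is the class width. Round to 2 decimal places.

N = 41; target position k = 60/100 · 41 = 24.6.
Cumulative frequencies: 10, 32, 37, 41.
Observation 24.6 falls in the class 1000 – <1500.
L = 1000, CF = 10, f = 22, h = 500.
P60 = 1000 + ((24.6 − 10)/22)·500 = 1000 + 331.818 = 1331.82.

1331.82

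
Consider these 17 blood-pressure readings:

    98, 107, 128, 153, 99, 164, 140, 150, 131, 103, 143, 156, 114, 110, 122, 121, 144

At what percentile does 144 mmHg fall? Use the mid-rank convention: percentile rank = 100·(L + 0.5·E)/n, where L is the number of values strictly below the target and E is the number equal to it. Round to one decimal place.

Sorted: 98, 99, 103, 107, 110, 114, 121, 122, 128, 131, 140, 143, 144, 150, 153, 156, 164.
Count below 144: L = 12; count equal: E = 1; n = 17.
Percentile rank = 100·(12 + 0.5·1)/17 = 100·12.5/17 = 73.53.

73.5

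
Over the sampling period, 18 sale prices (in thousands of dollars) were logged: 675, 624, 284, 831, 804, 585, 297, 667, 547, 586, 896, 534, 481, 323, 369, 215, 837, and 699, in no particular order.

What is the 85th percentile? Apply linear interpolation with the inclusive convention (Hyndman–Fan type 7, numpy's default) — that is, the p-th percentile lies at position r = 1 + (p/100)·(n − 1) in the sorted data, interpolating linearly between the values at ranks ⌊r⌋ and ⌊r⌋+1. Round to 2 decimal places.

816.15

Sorted: 215, 284, 297, 323, 369, 481, 534, 547, 585, 586, 624, 667, 675, 699, 804, 831, 837, 896.
n = 18.
r = 1 + (85/100)·(18 − 1) = 1 + 14.45 = 15.45.
Rank 15 is 804 and rank 16 is 831.
Interpolate: 804 + 0.45·(831 − 804) = 804 + 0.45·27 = 816.15.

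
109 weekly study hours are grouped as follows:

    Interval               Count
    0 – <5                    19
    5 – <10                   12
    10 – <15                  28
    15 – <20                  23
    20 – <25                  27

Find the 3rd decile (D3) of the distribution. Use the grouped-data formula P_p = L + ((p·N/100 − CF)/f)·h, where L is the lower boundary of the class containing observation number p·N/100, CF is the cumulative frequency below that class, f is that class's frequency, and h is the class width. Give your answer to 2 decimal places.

10.30

N = 109; target position k = 30/100 · 109 = 32.7.
Cumulative frequencies: 19, 31, 59, 82, 109.
Observation 32.7 falls in the class 10 – <15.
L = 10, CF = 31, f = 28, h = 5.
P30 = 10 + ((32.7 − 31)/28)·5 = 10 + 0.303571 = 10.3036.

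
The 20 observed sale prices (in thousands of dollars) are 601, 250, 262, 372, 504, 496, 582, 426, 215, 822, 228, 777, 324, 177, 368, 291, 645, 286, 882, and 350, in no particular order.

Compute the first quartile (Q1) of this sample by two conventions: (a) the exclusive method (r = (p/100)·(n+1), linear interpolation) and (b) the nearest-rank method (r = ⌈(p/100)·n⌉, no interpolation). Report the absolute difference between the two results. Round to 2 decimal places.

Sorted: 177, 215, 228, 250, 262, 286, 291, 324, 350, 368, 372, 426, 496, 504, 582, 601, 645, 777, 822, 882.
n = 20.
(a) r = 5.25; between ranks 5 (262) and 6 (286): 268.
(b) the nearest-rank method: rank 5 → 262.
|268 − 262| = 6.

6.00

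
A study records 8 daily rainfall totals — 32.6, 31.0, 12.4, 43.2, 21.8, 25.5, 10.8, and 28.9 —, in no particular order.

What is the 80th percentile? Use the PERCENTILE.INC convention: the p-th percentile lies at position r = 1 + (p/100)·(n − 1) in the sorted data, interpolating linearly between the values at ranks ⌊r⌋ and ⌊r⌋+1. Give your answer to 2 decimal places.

Sorted: 10.8, 12.4, 21.8, 25.5, 28.9, 31.0, 32.6, 43.2.
n = 8.
r = 1 + (80/100)·(8 − 1) = 1 + 5.6 = 6.6.
Rank 6 is 31.0 and rank 7 is 32.6.
Interpolate: 31.0 + 0.6·(32.6 − 31.0) = 31.0 + 0.6·1.6 = 31.96.

31.96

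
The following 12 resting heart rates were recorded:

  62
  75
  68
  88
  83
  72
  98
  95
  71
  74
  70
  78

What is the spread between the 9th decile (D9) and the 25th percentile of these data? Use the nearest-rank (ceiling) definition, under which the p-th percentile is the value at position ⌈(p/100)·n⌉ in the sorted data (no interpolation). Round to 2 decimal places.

Sorted: 62, 68, 70, 71, 72, 74, 75, 78, 83, 88, 95, 98.
n = 12.
P25: rank ⌈25/100·12⌉ = 3 → 70.
P90: rank ⌈90/100·12⌉ = 11 → 95.
Difference: 95 − 70 = 25.

25.00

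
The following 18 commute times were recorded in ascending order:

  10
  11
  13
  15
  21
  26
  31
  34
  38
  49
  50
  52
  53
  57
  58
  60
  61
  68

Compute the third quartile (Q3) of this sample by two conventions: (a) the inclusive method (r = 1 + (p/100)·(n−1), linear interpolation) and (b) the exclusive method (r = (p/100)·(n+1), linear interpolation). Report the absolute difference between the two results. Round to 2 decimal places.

n = 18.
(a) r = 13.75; between ranks 13 (53) and 14 (57): 56.
(b) r = 14.25; between ranks 14 (57) and 15 (58): 57.25.
|56 − 57.25| = 1.25.

1.25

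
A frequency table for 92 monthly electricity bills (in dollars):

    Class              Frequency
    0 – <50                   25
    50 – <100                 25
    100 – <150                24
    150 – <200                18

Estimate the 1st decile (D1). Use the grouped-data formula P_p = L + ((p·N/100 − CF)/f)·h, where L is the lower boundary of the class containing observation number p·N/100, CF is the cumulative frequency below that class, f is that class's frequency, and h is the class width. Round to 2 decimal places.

18.40

N = 92; target position k = 10/100 · 92 = 9.2.
Cumulative frequencies: 25, 50, 74, 92.
Observation 9.2 falls in the class 0 – <50.
L = 0, CF = 0, f = 25, h = 50.
P10 = 0 + ((9.2 − 0)/25)·50 = 0 + 18.4 = 18.4.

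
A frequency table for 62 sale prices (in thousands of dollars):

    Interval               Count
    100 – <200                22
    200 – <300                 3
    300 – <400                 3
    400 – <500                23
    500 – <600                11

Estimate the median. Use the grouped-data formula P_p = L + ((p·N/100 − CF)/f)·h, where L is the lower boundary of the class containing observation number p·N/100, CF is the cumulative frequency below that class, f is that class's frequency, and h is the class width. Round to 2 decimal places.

N = 62; target position k = 50/100 · 62 = 31.
Cumulative frequencies: 22, 25, 28, 51, 62.
Observation 31 falls in the class 400 – <500.
L = 400, CF = 28, f = 23, h = 100.
P50 = 400 + ((31 − 28)/23)·100 = 400 + 13.0435 = 413.043.

413.04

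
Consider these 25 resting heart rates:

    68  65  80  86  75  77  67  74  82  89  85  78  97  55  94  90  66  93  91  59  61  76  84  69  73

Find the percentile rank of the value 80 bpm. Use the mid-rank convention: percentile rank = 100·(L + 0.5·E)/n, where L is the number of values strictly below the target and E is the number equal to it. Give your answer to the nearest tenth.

58.0

Sorted: 55, 59, 61, 65, 66, 67, 68, 69, 73, 74, 75, 76, 77, 78, 80, 82, 84, 85, 86, 89, 90, 91, 93, 94, 97.
Count below 80: L = 14; count equal: E = 1; n = 25.
Percentile rank = 100·(14 + 0.5·1)/25 = 100·14.5/25 = 58.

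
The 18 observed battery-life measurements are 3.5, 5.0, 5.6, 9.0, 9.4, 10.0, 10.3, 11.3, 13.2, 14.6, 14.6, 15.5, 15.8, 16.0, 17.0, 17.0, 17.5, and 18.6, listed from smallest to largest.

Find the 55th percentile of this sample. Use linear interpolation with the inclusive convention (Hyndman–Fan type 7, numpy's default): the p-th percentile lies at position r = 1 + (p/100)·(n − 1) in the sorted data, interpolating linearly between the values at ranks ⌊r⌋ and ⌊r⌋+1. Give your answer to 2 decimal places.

14.60

n = 18.
r = 1 + (55/100)·(18 − 1) = 1 + 9.35 = 10.35.
Rank 10 is 14.6 and rank 11 is 14.6.
Interpolate: 14.6 + 0.35·(14.6 − 14.6) = 14.6 + 0.35·0 = 14.6.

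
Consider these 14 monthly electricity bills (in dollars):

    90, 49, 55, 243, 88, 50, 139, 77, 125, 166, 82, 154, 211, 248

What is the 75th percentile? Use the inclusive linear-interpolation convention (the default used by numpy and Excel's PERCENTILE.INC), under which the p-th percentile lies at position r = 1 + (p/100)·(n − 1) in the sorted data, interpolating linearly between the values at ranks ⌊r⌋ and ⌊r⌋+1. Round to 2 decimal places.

Sorted: 49, 50, 55, 77, 82, 88, 90, 125, 139, 154, 166, 211, 243, 248.
n = 14.
r = 1 + (75/100)·(14 − 1) = 1 + 9.75 = 10.75.
Rank 10 is 154 and rank 11 is 166.
Interpolate: 154 + 0.75·(166 − 154) = 154 + 0.75·12 = 163.

163.00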